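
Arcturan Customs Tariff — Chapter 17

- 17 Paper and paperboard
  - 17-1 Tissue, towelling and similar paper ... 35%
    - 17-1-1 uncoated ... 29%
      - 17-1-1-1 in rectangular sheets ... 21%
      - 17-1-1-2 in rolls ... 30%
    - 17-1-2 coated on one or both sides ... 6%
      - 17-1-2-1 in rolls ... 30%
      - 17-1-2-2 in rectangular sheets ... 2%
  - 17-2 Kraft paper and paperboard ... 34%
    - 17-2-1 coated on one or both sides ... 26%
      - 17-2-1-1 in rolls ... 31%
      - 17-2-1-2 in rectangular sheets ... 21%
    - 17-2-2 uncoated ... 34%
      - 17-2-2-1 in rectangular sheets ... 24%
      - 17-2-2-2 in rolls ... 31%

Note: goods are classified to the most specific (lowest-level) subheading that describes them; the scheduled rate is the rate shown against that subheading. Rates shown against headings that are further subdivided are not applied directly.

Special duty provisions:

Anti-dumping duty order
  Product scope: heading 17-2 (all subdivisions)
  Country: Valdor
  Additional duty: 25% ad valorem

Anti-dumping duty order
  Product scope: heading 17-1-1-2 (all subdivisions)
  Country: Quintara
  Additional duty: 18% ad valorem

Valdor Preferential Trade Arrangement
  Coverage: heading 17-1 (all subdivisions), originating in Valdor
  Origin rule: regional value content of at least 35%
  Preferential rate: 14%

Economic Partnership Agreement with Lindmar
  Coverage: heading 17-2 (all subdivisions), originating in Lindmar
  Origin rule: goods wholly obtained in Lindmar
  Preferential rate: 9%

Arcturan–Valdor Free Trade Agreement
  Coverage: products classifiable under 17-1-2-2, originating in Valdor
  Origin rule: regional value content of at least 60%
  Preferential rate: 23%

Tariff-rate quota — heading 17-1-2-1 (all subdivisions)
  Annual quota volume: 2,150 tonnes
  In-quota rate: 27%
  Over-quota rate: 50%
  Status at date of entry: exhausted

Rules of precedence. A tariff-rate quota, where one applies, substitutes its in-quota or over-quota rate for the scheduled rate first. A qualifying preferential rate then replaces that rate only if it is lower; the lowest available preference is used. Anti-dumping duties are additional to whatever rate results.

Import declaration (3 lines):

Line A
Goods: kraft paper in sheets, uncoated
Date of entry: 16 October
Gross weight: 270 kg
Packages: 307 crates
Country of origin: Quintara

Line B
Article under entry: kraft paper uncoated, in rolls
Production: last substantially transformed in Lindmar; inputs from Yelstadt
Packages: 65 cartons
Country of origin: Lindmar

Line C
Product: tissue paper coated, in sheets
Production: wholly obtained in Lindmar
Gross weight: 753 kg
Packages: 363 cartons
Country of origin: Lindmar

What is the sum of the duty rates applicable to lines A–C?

57%

Line A: kraft paper → 17-2; uncoated → 17-2-2; in sheets → 17-2-2-1. Scheduled 24%. No special measure applies. → 24%.
Line B: kraft paper → 17-2; uncoated → 17-2-2; in rolls → 17-2-2-2. Scheduled 31%. Lindmar agreement on 17-2: not wholly obtained. → 31%.
Line C: tissue paper → 17-1; coated → 17-1-2; in sheets → 17-1-2-2. Scheduled 2%. Lindmar agreement on 17-2: 17-1-2-2 not covered. → 2%.
Sum: 24% + 31% + 2% = 57%.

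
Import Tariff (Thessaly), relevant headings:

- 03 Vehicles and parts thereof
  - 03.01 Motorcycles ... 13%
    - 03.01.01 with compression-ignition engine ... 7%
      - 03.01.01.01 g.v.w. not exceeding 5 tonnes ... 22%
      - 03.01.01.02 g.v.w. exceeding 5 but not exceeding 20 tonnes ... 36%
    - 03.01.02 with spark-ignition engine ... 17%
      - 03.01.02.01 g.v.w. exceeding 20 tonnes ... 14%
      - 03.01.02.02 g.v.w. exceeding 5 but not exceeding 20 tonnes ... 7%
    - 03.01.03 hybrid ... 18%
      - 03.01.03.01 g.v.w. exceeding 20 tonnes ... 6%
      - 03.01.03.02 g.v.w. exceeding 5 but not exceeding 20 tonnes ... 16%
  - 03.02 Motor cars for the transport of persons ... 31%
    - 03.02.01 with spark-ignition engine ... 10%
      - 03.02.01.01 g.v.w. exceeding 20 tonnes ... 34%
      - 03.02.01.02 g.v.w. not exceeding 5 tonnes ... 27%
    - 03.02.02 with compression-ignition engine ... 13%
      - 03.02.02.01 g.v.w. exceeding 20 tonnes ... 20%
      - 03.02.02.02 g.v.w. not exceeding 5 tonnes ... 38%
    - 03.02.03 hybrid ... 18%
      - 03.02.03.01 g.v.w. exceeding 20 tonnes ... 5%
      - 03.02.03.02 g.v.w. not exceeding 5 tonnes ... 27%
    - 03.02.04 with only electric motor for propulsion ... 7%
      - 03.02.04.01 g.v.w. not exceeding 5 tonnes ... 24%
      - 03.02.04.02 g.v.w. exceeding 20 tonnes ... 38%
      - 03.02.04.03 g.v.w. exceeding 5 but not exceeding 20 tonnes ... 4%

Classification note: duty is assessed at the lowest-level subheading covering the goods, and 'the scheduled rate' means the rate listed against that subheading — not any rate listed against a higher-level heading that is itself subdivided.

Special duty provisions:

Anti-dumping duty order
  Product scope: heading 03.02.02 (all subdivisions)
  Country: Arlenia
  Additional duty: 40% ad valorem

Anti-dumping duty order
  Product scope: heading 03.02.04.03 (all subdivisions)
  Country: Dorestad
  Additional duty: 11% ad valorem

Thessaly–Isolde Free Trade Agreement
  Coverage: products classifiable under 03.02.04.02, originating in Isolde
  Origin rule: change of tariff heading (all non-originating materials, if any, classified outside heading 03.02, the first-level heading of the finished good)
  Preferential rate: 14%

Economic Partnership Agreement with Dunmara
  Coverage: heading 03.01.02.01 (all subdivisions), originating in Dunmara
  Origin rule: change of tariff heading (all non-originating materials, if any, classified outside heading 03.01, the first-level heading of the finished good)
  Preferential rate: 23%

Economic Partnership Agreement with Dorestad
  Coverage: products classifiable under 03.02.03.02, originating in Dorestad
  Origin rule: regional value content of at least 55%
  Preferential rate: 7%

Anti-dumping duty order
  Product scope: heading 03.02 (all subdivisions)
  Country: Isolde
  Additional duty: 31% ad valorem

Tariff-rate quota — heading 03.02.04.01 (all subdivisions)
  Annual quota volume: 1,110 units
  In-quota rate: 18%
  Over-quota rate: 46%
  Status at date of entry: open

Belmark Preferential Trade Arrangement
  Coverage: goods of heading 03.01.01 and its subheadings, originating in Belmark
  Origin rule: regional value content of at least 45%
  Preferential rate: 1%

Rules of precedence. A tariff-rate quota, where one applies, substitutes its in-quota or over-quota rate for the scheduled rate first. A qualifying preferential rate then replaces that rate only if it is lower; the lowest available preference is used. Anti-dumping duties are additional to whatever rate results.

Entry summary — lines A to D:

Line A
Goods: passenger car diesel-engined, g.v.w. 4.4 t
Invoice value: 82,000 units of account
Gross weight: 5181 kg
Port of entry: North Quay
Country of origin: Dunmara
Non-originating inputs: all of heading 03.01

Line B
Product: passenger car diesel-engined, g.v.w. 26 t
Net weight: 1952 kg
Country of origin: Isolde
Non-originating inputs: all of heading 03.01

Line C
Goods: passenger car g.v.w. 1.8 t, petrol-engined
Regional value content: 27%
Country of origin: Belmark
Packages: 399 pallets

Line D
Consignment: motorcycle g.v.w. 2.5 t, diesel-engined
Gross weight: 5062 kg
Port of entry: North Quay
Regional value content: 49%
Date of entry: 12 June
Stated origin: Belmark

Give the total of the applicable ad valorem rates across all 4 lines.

Line A: passenger car → 03.02; diesel-engined → 03.02.02; g.v.w. 4.4 t → 03.02.02.02. Scheduled 38%. Dunmara agreement on 03.01.02.01: 03.02.02.02 not covered. → 38%.
Line B: passenger car → 03.02; diesel-engined → 03.02.02; g.v.w. 26 t → 03.02.02.01. Scheduled 20%. Isolde agreement on 03.02.04.02: 03.02.02.01 not covered; anti-dumping (Isolde, 03.02): +31%; total 20% + 31% = 51%. → 51%.
Line C: passenger car → 03.02; petrol-engined → 03.02.01; g.v.w. 1.8 t → 03.02.01.02. Scheduled 27%. Belmark agreement on 03.01.01: 03.02.01.02 not covered. → 27%.
Line D: motorcycle → 03.01; diesel-engined → 03.01.01; g.v.w. 2.5 t → 03.01.01.01. Scheduled 22%. Belmark agreement on 03.01.01: RVC ≥ 45% → 1% available; preferential 1%. → 1%.
Sum: 38% + 51% + 27% + 1% = 117%.

117%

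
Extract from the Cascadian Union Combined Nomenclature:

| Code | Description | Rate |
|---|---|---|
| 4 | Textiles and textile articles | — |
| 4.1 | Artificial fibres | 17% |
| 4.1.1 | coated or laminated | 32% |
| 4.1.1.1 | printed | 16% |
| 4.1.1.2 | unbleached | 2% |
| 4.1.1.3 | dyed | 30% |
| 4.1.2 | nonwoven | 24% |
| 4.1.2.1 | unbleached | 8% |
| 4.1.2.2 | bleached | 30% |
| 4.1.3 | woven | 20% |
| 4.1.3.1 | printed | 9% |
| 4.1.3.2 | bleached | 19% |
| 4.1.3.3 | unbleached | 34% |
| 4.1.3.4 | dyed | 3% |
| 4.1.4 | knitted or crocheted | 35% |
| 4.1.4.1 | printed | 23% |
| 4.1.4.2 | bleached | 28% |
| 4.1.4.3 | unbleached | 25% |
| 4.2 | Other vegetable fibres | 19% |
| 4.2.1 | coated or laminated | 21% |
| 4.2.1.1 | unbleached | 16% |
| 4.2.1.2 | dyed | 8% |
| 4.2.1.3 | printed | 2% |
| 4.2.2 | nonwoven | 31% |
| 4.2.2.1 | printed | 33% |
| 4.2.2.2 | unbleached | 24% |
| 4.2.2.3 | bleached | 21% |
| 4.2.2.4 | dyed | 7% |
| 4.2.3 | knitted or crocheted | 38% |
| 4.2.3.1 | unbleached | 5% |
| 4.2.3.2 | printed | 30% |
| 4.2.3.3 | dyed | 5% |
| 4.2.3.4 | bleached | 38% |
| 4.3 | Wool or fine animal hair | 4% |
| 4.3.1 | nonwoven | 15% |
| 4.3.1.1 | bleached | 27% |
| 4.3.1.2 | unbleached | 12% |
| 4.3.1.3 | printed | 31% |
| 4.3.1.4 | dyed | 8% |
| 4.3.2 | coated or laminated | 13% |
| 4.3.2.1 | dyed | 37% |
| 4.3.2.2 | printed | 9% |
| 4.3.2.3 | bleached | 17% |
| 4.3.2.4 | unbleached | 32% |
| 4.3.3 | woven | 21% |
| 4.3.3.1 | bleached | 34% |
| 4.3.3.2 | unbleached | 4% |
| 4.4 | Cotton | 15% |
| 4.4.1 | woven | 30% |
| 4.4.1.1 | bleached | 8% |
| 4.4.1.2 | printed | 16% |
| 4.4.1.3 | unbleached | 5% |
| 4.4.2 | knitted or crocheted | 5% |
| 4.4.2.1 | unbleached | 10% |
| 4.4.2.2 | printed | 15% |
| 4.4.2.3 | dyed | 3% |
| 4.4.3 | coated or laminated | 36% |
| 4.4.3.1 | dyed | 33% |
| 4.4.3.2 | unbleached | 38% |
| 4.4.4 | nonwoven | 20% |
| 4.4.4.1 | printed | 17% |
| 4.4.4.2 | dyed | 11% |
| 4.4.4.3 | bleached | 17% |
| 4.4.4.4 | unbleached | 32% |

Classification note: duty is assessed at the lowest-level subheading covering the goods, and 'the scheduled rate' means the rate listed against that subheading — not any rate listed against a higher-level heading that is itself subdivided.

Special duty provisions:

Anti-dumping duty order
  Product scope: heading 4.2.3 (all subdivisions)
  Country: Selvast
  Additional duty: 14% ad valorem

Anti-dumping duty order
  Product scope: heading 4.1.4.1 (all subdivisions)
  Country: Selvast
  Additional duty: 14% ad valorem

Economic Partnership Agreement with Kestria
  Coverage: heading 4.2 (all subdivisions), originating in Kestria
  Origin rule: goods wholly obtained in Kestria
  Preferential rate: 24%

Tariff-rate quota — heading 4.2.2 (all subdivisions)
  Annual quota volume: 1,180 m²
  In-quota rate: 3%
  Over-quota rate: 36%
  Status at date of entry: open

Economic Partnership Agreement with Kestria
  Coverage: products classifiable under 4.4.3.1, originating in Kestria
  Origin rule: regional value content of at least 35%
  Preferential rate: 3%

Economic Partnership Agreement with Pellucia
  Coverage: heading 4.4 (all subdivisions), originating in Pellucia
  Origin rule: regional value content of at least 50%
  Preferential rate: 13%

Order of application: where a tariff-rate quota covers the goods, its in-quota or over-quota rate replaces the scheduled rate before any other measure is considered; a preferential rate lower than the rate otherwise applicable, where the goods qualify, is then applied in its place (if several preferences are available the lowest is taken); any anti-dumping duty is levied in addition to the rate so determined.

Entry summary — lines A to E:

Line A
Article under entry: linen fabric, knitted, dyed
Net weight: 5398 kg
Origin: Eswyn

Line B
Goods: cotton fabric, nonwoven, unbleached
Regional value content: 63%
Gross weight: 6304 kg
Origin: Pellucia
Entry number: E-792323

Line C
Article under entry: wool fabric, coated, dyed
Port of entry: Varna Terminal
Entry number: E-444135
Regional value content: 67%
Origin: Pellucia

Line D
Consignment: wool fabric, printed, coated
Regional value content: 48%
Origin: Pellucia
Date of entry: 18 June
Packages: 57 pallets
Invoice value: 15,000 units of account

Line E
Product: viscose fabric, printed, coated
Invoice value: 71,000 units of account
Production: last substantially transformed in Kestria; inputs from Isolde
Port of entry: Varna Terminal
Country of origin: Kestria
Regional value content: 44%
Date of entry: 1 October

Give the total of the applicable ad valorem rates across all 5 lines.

80%

Line A: linen → 4.2; knitted → 4.2.3; dyed → 4.2.3.3. Scheduled 5%. No special measure applies. → 5%.
Line B: cotton → 4.4; nonwoven → 4.4.4; unbleached → 4.4.4.4. Scheduled 32%. Pellucia agreement on 4.4: RVC ≥ 50% → 13% available; preferential 13%. → 13%.
Line C: wool → 4.3; coated → 4.3.2; dyed → 4.3.2.1. Scheduled 37%. Pellucia agreement on 4.4: 4.3.2.1 not covered. → 37%.
Line D: wool → 4.3; coated → 4.3.2; printed → 4.3.2.2. Scheduled 9%. Pellucia agreement on 4.4: 4.3.2.2 not covered. → 9%.
Line E: viscose → 4.1; coated → 4.1.1; printed → 4.1.1.1. Scheduled 16%. Kestria agreement on 4.2: 4.1.1.1 not covered; Kestria agreement on 4.4.3.1: 4.1.1.1 not covered. → 16%.
Sum: 5% + 13% + 37% + 9% + 16% = 80%.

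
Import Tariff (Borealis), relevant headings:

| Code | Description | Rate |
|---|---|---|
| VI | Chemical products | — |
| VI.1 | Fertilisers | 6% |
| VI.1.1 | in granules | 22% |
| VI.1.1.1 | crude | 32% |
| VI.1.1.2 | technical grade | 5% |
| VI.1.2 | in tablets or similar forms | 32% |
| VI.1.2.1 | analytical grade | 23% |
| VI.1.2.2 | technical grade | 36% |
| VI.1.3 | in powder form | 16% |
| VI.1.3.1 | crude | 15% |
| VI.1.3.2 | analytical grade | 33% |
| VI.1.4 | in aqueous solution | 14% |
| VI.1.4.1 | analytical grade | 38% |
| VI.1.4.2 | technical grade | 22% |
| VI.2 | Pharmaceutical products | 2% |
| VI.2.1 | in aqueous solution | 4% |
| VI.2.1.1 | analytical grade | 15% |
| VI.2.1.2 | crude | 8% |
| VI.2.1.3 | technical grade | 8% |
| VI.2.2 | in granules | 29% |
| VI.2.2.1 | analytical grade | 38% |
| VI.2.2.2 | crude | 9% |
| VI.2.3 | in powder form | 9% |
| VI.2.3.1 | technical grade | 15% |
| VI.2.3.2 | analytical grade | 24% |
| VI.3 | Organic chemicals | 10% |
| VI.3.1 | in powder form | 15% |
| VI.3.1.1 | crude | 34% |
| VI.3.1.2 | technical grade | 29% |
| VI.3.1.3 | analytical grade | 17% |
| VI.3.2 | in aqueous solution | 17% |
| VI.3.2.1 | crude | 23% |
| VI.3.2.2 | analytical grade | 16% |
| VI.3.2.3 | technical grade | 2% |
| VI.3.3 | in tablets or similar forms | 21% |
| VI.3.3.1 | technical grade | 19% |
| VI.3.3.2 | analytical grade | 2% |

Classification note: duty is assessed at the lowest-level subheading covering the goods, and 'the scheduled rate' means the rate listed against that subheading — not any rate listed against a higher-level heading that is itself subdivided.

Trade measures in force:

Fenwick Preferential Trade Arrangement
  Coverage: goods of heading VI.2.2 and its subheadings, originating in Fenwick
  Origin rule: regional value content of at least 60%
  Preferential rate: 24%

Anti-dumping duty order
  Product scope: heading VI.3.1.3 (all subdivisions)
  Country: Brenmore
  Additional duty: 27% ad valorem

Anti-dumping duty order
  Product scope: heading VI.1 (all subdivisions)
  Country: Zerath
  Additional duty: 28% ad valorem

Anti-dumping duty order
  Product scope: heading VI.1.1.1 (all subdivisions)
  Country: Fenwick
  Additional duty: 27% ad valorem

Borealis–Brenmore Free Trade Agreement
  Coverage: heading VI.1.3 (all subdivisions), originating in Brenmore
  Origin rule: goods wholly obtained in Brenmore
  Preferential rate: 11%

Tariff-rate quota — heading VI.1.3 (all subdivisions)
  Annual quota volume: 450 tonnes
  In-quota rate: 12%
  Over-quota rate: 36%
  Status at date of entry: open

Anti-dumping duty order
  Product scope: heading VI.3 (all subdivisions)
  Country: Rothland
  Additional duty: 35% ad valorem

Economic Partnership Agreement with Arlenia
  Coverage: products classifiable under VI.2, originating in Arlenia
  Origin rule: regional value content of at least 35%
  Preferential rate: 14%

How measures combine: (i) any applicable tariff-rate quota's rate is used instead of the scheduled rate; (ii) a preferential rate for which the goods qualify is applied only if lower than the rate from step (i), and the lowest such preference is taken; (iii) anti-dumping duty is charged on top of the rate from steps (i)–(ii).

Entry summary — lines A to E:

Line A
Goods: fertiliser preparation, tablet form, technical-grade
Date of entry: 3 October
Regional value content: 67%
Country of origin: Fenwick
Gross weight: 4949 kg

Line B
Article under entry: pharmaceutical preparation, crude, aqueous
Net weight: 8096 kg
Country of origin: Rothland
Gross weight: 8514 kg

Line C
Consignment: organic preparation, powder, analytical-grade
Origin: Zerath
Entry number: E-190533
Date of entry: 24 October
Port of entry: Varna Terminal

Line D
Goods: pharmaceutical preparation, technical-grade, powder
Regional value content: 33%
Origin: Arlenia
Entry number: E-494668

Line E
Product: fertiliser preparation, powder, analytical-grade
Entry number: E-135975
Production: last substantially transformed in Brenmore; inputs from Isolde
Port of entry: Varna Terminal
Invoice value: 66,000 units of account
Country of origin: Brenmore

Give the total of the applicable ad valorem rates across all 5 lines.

Line A: fertiliser → VI.1; tablet form → VI.1.2; technical-grade → VI.1.2.2. Scheduled 36%. Fenwick agreement on VI.2.2: VI.1.2.2 not covered. → 36%.
Line B: pharmaceutical → VI.2; aqueous → VI.2.1; crude → VI.2.1.2. Scheduled 8%. No special measure applies. → 8%.
Line C: organic → VI.3; powder → VI.3.1; analytical-grade → VI.3.1.3. Scheduled 17%. No special measure applies. → 17%.
Line D: pharmaceutical → VI.2; powder → VI.2.3; technical-grade → VI.2.3.1. Scheduled 15%. Arlenia agreement on VI.2: RVC < 35%. → 15%.
Line E: fertiliser → VI.1; powder → VI.1.3; analytical-grade → VI.1.3.2. Scheduled 33%. quota on VI.1.3 open → in-quota 12%; Brenmore agreement on VI.1.3: not wholly obtained. → 12%.
Sum: 36% + 8% + 17% + 15% + 12% = 88%.

88%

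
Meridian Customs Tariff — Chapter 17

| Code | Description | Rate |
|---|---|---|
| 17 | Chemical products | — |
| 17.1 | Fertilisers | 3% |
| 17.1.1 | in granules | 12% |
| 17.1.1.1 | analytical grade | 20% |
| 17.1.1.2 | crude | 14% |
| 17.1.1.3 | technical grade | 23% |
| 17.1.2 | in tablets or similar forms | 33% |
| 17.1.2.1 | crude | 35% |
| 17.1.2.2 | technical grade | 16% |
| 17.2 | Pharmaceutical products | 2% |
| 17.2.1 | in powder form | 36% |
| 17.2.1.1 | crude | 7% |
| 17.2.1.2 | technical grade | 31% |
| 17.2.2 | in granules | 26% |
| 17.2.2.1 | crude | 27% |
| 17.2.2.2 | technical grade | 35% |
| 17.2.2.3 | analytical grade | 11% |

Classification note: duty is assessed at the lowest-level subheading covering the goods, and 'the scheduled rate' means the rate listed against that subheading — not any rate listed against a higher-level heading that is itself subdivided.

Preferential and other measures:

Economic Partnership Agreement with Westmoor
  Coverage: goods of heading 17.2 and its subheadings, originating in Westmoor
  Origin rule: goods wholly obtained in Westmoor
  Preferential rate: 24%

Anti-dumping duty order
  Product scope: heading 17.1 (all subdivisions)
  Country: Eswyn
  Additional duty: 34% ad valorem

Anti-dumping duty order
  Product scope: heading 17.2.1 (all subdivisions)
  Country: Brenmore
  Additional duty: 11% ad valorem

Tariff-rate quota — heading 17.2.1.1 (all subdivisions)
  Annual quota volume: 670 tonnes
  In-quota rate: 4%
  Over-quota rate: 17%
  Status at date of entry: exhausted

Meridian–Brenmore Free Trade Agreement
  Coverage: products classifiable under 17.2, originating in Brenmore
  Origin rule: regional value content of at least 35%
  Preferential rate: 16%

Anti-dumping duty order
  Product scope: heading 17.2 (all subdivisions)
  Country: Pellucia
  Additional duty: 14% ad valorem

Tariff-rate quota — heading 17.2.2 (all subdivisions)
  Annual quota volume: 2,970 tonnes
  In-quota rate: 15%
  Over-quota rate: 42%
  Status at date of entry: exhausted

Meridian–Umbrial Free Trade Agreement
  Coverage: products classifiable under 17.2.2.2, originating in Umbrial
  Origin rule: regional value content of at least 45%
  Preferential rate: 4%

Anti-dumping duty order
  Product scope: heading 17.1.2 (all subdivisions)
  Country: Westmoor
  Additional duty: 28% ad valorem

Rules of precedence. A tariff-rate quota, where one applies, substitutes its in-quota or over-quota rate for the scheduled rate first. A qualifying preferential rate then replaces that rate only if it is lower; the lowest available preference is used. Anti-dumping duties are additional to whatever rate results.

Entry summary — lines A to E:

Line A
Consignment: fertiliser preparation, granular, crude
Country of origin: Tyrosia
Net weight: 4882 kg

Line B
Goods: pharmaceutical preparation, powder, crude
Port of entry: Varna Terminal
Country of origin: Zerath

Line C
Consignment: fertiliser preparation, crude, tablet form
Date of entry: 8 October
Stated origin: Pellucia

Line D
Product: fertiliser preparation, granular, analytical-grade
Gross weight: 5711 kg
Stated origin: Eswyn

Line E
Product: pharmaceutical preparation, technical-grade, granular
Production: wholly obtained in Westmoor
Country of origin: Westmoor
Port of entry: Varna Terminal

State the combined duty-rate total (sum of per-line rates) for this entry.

Line A: fertiliser → 17.1; granular → 17.1.1; crude → 17.1.1.2. Scheduled 14%. No special measure applies. → 14%.
Line B: pharmaceutical → 17.2; powder → 17.2.1; crude → 17.2.1.1. Scheduled 7%. quota on 17.2.1.1 exhausted → over-quota 17%. → 17%.
Line C: fertiliser → 17.1; tablet form → 17.1.2; crude → 17.1.2.1. Scheduled 35%. No special measure applies. → 35%.
Line D: fertiliser → 17.1; granular → 17.1.1; analytical-grade → 17.1.1.1. Scheduled 20%. anti-dumping (Eswyn, 17.1): +34%; total 20% + 34% = 54%. → 54%.
Line E: pharmaceutical → 17.2; granular → 17.2.2; technical-grade → 17.2.2.2. Scheduled 35%. quota on 17.2.2 exhausted → over-quota 42%; Westmoor agreement on 17.2: wholly obtained → 24% available; preferential 24%. → 24%.
Sum: 14% + 17% + 35% + 54% + 24% = 144%.

144%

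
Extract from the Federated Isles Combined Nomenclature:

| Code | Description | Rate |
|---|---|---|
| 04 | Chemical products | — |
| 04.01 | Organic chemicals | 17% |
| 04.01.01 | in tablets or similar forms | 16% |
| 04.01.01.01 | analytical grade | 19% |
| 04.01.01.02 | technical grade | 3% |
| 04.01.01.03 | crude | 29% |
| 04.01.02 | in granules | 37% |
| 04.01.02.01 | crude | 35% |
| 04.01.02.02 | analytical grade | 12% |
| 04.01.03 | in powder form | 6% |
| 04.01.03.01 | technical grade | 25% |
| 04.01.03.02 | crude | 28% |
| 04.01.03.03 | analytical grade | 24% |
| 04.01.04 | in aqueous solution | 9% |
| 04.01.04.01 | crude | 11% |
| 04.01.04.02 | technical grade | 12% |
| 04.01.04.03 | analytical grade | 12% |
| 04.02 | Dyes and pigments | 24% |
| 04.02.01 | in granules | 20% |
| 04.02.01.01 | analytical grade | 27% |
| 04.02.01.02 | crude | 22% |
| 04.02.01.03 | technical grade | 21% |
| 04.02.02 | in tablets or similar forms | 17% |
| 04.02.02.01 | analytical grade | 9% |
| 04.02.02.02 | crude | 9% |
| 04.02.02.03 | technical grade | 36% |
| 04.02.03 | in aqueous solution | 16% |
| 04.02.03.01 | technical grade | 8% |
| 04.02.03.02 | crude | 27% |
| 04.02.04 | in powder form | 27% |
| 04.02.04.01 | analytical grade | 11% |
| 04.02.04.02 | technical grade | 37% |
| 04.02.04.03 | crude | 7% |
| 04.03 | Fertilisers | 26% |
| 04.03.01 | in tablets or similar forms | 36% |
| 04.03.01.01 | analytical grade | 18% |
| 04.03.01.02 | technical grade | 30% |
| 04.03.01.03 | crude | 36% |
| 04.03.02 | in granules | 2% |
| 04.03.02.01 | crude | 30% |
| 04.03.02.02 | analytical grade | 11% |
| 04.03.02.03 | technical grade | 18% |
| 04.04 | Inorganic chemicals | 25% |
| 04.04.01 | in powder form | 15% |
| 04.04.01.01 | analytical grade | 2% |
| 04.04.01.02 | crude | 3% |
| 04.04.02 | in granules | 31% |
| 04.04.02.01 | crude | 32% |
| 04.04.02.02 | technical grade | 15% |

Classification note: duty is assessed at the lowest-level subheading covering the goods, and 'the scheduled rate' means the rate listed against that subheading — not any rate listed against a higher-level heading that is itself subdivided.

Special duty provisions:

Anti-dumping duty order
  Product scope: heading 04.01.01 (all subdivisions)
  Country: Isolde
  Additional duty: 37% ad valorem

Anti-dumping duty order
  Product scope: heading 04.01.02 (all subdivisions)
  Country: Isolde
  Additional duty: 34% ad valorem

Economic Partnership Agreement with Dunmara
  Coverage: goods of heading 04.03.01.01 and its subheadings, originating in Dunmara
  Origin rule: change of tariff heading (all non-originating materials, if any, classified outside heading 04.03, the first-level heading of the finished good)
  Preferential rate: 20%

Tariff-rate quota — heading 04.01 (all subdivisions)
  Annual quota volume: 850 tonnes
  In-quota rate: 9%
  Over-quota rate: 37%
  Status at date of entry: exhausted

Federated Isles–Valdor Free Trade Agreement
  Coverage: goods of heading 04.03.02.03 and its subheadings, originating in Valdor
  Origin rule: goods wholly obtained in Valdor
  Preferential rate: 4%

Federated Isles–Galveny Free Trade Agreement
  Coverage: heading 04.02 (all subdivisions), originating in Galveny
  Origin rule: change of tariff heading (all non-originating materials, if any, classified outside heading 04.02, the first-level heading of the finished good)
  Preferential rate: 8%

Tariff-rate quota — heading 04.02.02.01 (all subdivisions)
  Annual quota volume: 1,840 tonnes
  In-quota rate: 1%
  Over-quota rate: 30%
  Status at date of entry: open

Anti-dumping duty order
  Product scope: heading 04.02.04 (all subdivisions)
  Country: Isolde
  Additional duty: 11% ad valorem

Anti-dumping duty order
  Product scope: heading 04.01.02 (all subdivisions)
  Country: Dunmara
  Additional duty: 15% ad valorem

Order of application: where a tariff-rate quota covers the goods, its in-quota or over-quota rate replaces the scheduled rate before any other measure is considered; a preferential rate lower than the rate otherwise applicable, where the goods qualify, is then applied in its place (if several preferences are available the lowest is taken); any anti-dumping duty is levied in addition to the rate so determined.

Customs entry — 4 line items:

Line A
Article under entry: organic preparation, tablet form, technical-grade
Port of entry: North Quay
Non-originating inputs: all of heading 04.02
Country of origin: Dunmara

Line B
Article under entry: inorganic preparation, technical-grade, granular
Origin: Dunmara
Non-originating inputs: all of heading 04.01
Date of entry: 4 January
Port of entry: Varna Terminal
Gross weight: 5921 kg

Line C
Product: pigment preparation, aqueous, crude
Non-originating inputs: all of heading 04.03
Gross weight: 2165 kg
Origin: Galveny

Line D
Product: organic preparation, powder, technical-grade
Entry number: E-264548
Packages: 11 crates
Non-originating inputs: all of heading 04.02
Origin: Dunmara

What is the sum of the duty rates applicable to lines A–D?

Line A: organic → 04.01; tablet form → 04.01.01; technical-grade → 04.01.01.02. Scheduled 3%. quota on 04.01 exhausted → over-quota 37%; Dunmara agreement on 04.03.01.01: 04.01.01.02 not covered. → 37%.
Line B: inorganic → 04.04; granular → 04.04.02; technical-grade → 04.04.02.02. Scheduled 15%. Dunmara agreement on 04.03.01.01: 04.04.02.02 not covered. → 15%.
Line C: pigment → 04.02; aqueous → 04.02.03; crude → 04.02.03.02. Scheduled 27%. Galveny agreement on 04.02: CTH met → 8% available; preferential 8%. → 8%.
Line D: organic → 04.01; powder → 04.01.03; technical-grade → 04.01.03.01. Scheduled 25%. quota on 04.01 exhausted → over-quota 37%; Dunmara agreement on 04.03.01.01: 04.01.03.01 not covered. → 37%.
Sum: 37% + 15% + 8% + 37% = 97%.

97%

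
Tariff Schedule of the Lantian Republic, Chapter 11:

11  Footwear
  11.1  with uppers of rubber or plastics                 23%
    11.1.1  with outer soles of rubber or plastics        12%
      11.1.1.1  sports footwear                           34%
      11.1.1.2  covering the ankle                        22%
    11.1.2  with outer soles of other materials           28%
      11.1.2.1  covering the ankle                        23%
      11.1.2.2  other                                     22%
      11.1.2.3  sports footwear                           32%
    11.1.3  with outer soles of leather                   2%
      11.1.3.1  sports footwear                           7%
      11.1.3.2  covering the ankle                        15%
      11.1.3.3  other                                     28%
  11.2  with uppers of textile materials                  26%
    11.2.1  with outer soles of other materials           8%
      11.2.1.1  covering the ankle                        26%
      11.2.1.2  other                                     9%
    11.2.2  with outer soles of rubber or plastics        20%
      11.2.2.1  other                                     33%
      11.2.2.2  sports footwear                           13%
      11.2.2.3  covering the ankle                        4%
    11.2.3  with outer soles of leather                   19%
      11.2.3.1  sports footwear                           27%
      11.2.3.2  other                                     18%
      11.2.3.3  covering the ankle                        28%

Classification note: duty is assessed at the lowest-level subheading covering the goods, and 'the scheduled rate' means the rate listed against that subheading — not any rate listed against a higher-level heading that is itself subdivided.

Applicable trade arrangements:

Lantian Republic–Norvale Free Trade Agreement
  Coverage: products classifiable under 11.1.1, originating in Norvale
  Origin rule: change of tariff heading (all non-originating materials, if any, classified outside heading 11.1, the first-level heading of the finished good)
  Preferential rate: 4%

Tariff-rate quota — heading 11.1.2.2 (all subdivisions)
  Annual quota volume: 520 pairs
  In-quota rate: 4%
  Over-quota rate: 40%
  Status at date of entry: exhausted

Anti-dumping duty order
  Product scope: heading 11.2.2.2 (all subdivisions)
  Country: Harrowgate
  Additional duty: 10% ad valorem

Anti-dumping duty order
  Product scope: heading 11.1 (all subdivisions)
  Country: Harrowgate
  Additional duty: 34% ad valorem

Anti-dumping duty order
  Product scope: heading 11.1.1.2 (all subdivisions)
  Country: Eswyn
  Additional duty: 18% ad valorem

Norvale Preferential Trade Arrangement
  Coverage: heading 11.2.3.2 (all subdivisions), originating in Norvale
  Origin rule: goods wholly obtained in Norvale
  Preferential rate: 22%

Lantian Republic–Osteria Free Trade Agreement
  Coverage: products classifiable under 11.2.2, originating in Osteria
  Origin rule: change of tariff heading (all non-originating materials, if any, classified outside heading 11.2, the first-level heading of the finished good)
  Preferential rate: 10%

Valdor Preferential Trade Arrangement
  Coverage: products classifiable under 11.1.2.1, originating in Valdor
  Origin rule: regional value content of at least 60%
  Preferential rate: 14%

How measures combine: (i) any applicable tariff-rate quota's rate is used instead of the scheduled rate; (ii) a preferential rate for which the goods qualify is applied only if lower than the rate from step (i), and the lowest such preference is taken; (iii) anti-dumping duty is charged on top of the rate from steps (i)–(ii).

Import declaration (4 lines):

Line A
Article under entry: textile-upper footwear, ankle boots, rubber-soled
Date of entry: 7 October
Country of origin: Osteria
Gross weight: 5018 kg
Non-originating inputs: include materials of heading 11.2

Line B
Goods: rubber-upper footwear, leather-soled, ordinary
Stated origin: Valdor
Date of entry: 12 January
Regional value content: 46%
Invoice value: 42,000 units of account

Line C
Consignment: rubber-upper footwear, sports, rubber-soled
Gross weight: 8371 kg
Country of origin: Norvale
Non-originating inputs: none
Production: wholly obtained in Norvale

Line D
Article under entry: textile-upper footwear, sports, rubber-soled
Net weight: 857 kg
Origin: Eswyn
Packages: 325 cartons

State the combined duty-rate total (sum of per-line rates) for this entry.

49%

Line A: textile-upper → 11.2; rubber-soled → 11.2.2; ankle boots → 11.2.2.3. Scheduled 4%. Osteria agreement on 11.2.2: CTH not met. → 4%.
Line B: rubber-upper → 11.1; leather-soled → 11.1.3; ordinary → 11.1.3.3. Scheduled 28%. Valdor agreement on 11.1.2.1: 11.1.3.3 not covered. → 28%.
Line C: rubber-upper → 11.1; rubber-soled → 11.1.1; sports → 11.1.1.1. Scheduled 34%. Norvale agreement on 11.1.1: CTH met → 4% available; Norvale agreement on 11.2.3.2: 11.1.1.1 not covered; preferential 4%. → 4%.
Line D: textile-upper → 11.2; rubber-soled → 11.2.2; sports → 11.2.2.2. Scheduled 13%. No special measure applies. → 13%.
Sum: 4% + 28% + 4% + 13% = 49%.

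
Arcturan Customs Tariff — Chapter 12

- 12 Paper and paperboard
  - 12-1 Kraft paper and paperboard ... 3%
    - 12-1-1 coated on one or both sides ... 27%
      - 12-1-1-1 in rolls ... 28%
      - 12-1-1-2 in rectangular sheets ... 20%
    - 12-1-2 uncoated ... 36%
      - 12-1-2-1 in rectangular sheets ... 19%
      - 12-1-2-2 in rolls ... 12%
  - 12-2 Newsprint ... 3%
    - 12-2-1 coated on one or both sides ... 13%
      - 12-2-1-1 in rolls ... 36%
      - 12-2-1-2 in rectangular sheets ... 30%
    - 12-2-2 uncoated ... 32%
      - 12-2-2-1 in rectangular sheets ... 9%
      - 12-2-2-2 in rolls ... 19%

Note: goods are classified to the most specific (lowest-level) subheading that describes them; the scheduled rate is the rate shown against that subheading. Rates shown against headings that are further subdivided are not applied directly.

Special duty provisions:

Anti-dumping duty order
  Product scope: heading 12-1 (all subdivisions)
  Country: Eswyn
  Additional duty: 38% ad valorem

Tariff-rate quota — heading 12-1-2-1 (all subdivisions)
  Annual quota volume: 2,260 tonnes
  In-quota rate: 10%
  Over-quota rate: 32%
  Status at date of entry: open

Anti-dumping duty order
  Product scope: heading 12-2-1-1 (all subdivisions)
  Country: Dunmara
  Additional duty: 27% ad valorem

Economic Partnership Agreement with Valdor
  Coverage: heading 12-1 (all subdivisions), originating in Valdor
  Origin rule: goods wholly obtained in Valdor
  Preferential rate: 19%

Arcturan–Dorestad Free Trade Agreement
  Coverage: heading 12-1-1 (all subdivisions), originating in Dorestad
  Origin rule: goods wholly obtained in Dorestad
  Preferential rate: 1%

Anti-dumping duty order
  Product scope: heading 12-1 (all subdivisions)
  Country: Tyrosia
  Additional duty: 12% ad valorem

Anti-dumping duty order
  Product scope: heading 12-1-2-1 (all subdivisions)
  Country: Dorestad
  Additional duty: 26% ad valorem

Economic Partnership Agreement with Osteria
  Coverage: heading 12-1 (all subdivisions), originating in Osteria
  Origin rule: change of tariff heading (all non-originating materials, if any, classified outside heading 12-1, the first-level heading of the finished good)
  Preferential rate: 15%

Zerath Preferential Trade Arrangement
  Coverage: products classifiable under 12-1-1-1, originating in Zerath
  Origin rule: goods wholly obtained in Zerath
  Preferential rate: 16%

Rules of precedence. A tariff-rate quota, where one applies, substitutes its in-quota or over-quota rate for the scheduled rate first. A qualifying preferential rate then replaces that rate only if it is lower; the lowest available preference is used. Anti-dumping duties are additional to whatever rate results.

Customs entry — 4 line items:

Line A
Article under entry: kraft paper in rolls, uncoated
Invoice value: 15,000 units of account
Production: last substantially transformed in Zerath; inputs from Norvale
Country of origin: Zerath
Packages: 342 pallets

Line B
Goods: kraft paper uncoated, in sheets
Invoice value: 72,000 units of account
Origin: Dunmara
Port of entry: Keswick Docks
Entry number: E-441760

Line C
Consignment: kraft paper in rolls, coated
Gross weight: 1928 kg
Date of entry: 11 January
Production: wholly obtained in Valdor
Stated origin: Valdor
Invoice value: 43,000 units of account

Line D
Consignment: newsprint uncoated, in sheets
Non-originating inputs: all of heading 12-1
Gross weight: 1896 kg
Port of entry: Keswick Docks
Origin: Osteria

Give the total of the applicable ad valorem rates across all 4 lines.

Line A: kraft paper → 12-1; uncoated → 12-1-2; in rolls → 12-1-2-2. Scheduled 12%. Zerath agreement on 12-1-1-1: 12-1-2-2 not covered. → 12%.
Line B: kraft paper → 12-1; uncoated → 12-1-2; in sheets → 12-1-2-1. Scheduled 19%. quota on 12-1-2-1 open → in-quota 10%. → 10%.
Line C: kraft paper → 12-1; coated → 12-1-1; in rolls → 12-1-1-1. Scheduled 28%. Valdor agreement on 12-1: wholly obtained → 19% available; preferential 19%. → 19%.
Line D: newsprint → 12-2; uncoated → 12-2-2; in sheets → 12-2-2-1. Scheduled 9%. Osteria agreement on 12-1: 12-2-2-1 not covered. → 9%.
Sum: 12% + 10% + 19% + 9% = 50%.

50%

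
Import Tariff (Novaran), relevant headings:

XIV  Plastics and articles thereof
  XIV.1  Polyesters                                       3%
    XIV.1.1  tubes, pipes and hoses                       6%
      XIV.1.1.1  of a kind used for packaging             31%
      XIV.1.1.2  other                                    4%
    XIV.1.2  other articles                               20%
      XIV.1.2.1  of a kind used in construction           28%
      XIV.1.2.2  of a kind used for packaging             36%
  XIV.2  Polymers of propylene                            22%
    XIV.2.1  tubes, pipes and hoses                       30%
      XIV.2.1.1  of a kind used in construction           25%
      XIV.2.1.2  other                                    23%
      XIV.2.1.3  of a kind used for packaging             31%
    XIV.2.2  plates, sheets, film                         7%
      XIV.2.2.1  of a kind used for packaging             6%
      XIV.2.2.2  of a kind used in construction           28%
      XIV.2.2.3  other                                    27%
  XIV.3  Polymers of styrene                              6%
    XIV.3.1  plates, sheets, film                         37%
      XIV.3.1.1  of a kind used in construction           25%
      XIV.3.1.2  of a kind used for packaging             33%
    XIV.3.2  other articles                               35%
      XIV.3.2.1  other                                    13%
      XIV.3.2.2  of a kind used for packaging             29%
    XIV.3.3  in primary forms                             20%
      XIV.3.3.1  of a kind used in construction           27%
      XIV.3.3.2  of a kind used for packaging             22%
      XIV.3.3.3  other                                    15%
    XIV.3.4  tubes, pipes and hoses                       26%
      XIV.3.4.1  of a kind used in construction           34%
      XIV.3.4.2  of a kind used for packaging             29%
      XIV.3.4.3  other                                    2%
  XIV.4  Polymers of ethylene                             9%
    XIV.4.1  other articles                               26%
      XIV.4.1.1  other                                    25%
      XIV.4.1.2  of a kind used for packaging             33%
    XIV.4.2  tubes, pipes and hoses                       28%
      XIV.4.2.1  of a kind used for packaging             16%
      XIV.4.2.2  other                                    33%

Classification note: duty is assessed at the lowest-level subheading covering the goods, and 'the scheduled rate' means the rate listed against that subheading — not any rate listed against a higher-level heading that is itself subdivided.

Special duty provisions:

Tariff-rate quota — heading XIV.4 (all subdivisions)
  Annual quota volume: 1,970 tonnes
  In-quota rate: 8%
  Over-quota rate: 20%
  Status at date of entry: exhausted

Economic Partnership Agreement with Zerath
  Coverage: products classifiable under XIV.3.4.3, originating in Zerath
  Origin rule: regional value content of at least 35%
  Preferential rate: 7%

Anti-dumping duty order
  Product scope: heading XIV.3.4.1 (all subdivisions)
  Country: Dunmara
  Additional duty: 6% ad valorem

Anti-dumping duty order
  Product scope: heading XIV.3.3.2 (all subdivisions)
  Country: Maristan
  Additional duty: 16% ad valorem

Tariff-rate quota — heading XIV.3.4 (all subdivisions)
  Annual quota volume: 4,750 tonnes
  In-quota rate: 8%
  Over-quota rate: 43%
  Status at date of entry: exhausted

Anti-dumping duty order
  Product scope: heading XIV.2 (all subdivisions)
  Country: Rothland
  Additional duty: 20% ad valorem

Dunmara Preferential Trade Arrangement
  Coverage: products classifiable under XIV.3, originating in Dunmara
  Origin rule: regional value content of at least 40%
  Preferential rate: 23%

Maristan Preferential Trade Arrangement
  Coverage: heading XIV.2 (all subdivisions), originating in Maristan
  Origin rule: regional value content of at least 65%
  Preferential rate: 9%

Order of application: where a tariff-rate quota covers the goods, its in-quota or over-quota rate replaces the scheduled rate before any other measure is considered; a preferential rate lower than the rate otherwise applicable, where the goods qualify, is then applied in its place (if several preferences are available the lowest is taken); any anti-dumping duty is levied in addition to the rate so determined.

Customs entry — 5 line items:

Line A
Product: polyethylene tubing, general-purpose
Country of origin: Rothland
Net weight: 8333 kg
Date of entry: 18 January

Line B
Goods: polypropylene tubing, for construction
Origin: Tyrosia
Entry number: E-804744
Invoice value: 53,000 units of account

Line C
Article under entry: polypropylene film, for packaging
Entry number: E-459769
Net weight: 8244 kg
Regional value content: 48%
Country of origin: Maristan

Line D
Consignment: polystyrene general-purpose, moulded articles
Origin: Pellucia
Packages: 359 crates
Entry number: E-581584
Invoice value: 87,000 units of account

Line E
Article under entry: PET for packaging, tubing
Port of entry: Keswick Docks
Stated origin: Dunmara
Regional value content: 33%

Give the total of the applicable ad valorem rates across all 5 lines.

95%

Line A: polyethylene → XIV.4; tubing → XIV.4.2; general-purpose → XIV.4.2.2. Scheduled 33%. quota on XIV.4 exhausted → over-quota 20%. → 20%.
Line B: polypropylene → XIV.2; tubing → XIV.2.1; for construction → XIV.2.1.1. Scheduled 25%. No special measure applies. → 25%.
Line C: polypropylene → XIV.2; film → XIV.2.2; for packaging → XIV.2.2.1. Scheduled 6%. Maristan agreement on XIV.2: RVC < 65%. → 6%.
Line D: polystyrene → XIV.3; moulded articles → XIV.3.2; general-purpose → XIV.3.2.1. Scheduled 13%. No special measure applies. → 13%.
Line E: PET → XIV.1; tubing → XIV.1.1; for packaging → XIV.1.1.1. Scheduled 31%. Dunmara agreement on XIV.3: XIV.1.1.1 not covered. → 31%.
Sum: 20% + 25% + 6% + 13% + 31% = 95%.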